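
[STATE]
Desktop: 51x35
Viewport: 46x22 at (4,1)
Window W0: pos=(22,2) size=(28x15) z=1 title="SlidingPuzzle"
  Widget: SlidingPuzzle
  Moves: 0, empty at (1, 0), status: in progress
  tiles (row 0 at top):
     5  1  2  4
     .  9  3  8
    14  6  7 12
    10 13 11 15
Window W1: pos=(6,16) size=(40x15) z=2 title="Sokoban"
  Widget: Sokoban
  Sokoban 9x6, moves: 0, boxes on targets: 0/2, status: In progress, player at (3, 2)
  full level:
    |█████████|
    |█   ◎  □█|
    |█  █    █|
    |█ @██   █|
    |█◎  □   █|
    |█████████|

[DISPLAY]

                                              
                  ┏━━━━━━━━━━━━━━━━━━━━━━━━━━┓
                  ┃ SlidingPuzzle            ┃
                  ┠──────────────────────────┨
                  ┃┌────┬────┬────┬────┐     ┃
                  ┃│  5 │  1 │  2 │  4 │     ┃
                  ┃├────┼────┼────┼────┤     ┃
                  ┃│    │  9 │  3 │  8 │     ┃
                  ┃├────┼────┼────┼────┤     ┃
                  ┃│ 14 │  6 │  7 │ 12 │     ┃
                  ┃├────┼────┼────┼────┤     ┃
                  ┃│ 10 │ 13 │ 11 │ 15 │     ┃
                  ┃└────┴────┴────┴────┘     ┃
                  ┃Moves: 0                  ┃
                  ┃                          ┃
  ┏━━━━━━━━━━━━━━━━━━━━━━━━━━━━━━━━━━━━━━┓━━━┛
  ┃ Sokoban                              ┃    
  ┠──────────────────────────────────────┨    
  ┃█████████                             ┃    
  ┃█   ◎  □█                             ┃    
  ┃█  █    █                             ┃    
  ┃█ @██   █                             ┃    


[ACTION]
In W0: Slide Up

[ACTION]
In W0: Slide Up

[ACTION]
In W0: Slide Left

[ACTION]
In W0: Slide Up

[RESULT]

                                              
                  ┏━━━━━━━━━━━━━━━━━━━━━━━━━━┓
                  ┃ SlidingPuzzle            ┃
                  ┠──────────────────────────┨
                  ┃┌────┬────┬────┬────┐     ┃
                  ┃│  5 │  1 │  2 │  4 │     ┃
                  ┃├────┼────┼────┼────┤     ┃
                  ┃│ 14 │  9 │  3 │  8 │     ┃
                  ┃├────┼────┼────┼────┤     ┃
                  ┃│ 10 │  6 │  7 │ 12 │     ┃
                  ┃├────┼────┼────┼────┤     ┃
                  ┃│ 13 │    │ 11 │ 15 │     ┃
                  ┃└────┴────┴────┴────┘     ┃
                  ┃Moves: 3                  ┃
                  ┃                          ┃
  ┏━━━━━━━━━━━━━━━━━━━━━━━━━━━━━━━━━━━━━━┓━━━┛
  ┃ Sokoban                              ┃    
  ┠──────────────────────────────────────┨    
  ┃█████████                             ┃    
  ┃█   ◎  □█                             ┃    
  ┃█  █    █                             ┃    
  ┃█ @██   █                             ┃    


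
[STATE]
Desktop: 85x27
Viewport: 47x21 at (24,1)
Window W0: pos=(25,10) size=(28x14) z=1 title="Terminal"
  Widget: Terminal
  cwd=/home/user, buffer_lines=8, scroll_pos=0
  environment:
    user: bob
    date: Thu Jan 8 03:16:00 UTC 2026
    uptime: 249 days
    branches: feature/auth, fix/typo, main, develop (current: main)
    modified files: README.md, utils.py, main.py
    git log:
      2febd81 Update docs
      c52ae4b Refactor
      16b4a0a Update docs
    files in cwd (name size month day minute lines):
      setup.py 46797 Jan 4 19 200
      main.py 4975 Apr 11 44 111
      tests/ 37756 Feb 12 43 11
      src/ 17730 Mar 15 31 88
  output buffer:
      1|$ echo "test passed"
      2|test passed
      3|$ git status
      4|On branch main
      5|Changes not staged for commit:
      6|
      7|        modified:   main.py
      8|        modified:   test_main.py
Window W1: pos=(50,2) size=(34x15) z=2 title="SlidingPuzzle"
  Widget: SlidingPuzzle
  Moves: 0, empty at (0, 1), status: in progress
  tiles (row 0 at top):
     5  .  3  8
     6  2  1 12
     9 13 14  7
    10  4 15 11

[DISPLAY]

                                               
                          ┏━━━━━━━━━━━━━━━━━━━━
                          ┃ SlidingPuzzle      
                          ┠────────────────────
                          ┃┌────┬────┬────┬────
                          ┃│  5 │    │  3 │  8 
                          ┃├────┼────┼────┼────
                          ┃│  6 │  2 │  1 │ 12 
                          ┃├────┼────┼────┼────
 ┏━━━━━━━━━━━━━━━━━━━━━━━━┃│  9 │ 13 │ 14 │  7 
 ┃ Terminal               ┃├────┼────┼────┼────
 ┠────────────────────────┃│ 10 │  4 │ 15 │ 11 
 ┃$ echo "test passed"    ┃└────┴────┴────┴────
 ┃test passed             ┃Moves: 0            
 ┃$ git status            ┃                    
 ┃On branch main          ┗━━━━━━━━━━━━━━━━━━━━
 ┃Changes not staged for com┃                  
 ┃                          ┃                  
 ┃        modified:   main.p┃                  
 ┃        modified:   test_m┃                  
 ┃$ █                       ┃                  


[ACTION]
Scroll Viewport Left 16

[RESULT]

                                               
                                          ┏━━━━
                                          ┃ Sli
                                          ┠────
                                          ┃┌───
                                          ┃│  5
                                          ┃├───
                                          ┃│  6
                                          ┃├───
                 ┏━━━━━━━━━━━━━━━━━━━━━━━━┃│  9
                 ┃ Terminal               ┃├───
                 ┠────────────────────────┃│ 10
                 ┃$ echo "test passed"    ┃└───
                 ┃test passed             ┃Move
                 ┃$ git status            ┃    
                 ┃On branch main          ┗━━━━
                 ┃Changes not staged for com┃  
                 ┃                          ┃  
                 ┃        modified:   main.p┃  
                 ┃        modified:   test_m┃  
                 ┃$ █                       ┃  


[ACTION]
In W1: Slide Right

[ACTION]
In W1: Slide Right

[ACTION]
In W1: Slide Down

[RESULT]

                                               
                                          ┏━━━━
                                          ┃ Sli
                                          ┠────
                                          ┃┌───
                                          ┃│   
                                          ┃├───
                                          ┃│  6
                                          ┃├───
                 ┏━━━━━━━━━━━━━━━━━━━━━━━━┃│  9
                 ┃ Terminal               ┃├───
                 ┠────────────────────────┃│ 10
                 ┃$ echo "test passed"    ┃└───
                 ┃test passed             ┃Move
                 ┃$ git status            ┃    
                 ┃On branch main          ┗━━━━
                 ┃Changes not staged for com┃  
                 ┃                          ┃  
                 ┃        modified:   main.p┃  
                 ┃        modified:   test_m┃  
                 ┃$ █                       ┃  


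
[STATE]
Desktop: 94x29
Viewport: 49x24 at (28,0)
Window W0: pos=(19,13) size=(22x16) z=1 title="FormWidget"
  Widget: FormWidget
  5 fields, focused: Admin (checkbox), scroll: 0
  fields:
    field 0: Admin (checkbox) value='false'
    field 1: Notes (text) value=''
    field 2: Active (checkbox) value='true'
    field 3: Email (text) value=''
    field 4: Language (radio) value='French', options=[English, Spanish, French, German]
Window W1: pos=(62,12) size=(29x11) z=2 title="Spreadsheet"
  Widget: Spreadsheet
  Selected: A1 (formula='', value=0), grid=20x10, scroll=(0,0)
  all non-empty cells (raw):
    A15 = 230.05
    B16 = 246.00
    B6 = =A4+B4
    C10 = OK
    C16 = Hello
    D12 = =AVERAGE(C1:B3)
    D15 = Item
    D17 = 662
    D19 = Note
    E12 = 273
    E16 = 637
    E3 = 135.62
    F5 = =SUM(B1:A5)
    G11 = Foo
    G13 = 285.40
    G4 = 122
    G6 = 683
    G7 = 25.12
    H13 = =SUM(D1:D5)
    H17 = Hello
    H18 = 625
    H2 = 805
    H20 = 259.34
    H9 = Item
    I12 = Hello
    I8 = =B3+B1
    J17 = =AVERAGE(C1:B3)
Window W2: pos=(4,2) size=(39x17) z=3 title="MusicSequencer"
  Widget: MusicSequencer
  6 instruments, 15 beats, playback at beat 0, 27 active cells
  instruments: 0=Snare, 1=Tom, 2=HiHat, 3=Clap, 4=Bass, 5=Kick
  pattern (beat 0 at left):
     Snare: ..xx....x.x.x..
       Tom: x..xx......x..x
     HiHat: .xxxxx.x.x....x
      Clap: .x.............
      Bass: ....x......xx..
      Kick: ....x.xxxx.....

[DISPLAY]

                                                 
                                                 
━━━━━━━━━━━━━━┓                                  
              ┃                                  
──────────────┨                                  
              ┃                                  
              ┃                                  
              ┃                                  
              ┃                                  
              ┃                                  
              ┃                                  
              ┃                                  
              ┃                   ┏━━━━━━━━━━━━━━
              ┃                   ┃ Spreadsheet  
              ┃                   ┠──────────────
              ┃                   ┃A1:           
              ┃                   ┃       A      
              ┃                   ┃--------------
━━━━━━━━━━━━━━┛                   ┃  1      [0]  
      [    ]┃                     ┃  2        0  
ge:   ( ) En┃                     ┃  3        0  
            ┃                     ┃  4        0  
            ┃                     ┗━━━━━━━━━━━━━━
            ┃                                    


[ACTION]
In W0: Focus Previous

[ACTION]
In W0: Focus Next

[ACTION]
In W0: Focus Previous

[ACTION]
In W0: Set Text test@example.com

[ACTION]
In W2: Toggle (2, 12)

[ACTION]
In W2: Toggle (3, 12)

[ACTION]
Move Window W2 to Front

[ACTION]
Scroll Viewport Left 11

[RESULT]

                                                 
                                                 
━━━━━━━━━━━━━━━━━━━━━━━━━┓                       
cer                      ┃                       
─────────────────────────┨                       
678901234                ┃                       
··█·█·█··                ┃                       
·····█··█                ┃                       
·█·█··█·█                ┃                       
······█··                ┃                       
·····██··                ┃                       
████·····                ┃                       
                         ┃                   ┏━━━
                         ┃                   ┃ Sp
                         ┃                   ┠───
                         ┃                   ┃A1:
                         ┃                   ┃   
                         ┃                   ┃---
━━━━━━━━━━━━━━━━━━━━━━━━━┛                   ┃  1
  ┃  Email:      [    ]┃                     ┃  2
  ┃> Language:   ( ) En┃                     ┃  3
  ┃                    ┃                     ┃  4
  ┃                    ┃                     ┗━━━
  ┃                    ┃                         


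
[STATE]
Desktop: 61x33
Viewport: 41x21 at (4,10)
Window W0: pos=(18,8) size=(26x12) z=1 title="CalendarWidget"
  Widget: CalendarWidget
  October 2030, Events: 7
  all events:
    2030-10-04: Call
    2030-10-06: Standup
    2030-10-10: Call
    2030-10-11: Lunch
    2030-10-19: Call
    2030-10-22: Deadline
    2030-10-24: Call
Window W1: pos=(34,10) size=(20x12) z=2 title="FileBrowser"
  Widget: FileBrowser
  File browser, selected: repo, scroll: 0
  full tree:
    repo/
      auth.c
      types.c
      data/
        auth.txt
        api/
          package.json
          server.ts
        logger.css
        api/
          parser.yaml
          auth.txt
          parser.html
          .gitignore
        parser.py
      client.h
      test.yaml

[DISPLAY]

              ┠───────────────┏━━━━━━━━━━
              ┃      October 2┃ FileBrows
              ┃Mo Tu We Th Fr ┠──────────
              ┃    1  2  3  4*┃> [-] repo
              ┃ 7  8  9 10* 11┃    auth.c
              ┃14 15 16 17 18 ┃    types.
              ┃21 22* 23 24* 2┃    [+] da
              ┃28 29 30 31    ┃    client
              ┃               ┃    test.y
              ┗━━━━━━━━━━━━━━━┃          
                              ┃          
                              ┗━━━━━━━━━━
                                         
                                         
                                         
                                         
                                         
                                         
                                         
                                         
                                         


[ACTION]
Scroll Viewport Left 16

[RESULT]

                  ┠───────────────┏━━━━━━
                  ┃      October 2┃ FileB
                  ┃Mo Tu We Th Fr ┠──────
                  ┃    1  2  3  4*┃> [-] 
                  ┃ 7  8  9 10* 11┃    au
                  ┃14 15 16 17 18 ┃    ty
                  ┃21 22* 23 24* 2┃    [+
                  ┃28 29 30 31    ┃    cl
                  ┃               ┃    te
                  ┗━━━━━━━━━━━━━━━┃      
                                  ┃      
                                  ┗━━━━━━
                                         
                                         
                                         
                                         
                                         
                                         
                                         
                                         
                                         


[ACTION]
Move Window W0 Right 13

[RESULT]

                               ┠──┏━━━━━━
                               ┃  ┃ FileB
                               ┃Mo┠──────
                               ┃  ┃> [-] 
                               ┃ 7┃    au
                               ┃14┃    ty
                               ┃21┃    [+
                               ┃28┃    cl
                               ┃  ┃    te
                               ┗━━┃      
                                  ┃      
                                  ┗━━━━━━
                                         
                                         
                                         
                                         
                                         
                                         
                                         
                                         
                                         


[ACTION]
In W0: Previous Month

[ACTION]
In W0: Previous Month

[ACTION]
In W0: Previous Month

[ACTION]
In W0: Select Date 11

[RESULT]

                               ┠──┏━━━━━━
                               ┃  ┃ FileB
                               ┃Mo┠──────
                               ┃ 1┃> [-] 
                               ┃ 8┃    au
                               ┃15┃    ty
                               ┃22┃    [+
                               ┃29┃    cl
                               ┃  ┃    te
                               ┗━━┃      
                                  ┃      
                                  ┗━━━━━━
                                         
                                         
                                         
                                         
                                         
                                         
                                         
                                         
                                         


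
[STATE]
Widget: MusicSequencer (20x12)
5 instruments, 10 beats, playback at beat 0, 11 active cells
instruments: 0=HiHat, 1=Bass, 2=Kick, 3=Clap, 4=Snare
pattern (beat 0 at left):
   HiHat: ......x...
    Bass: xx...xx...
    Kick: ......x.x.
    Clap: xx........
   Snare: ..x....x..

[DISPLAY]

      ▼123456789    
 HiHat······█···    
  Bass██···██···    
  Kick······█·█·    
  Clap██········    
 Snare··█····█··    
                    
                    
                    
                    
                    
                    


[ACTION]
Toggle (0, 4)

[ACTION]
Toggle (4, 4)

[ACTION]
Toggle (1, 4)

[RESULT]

      ▼123456789    
 HiHat····█·█···    
  Bass██··███···    
  Kick······█·█·    
  Clap██········    
 Snare··█·█··█··    
                    
                    
                    
                    
                    
                    


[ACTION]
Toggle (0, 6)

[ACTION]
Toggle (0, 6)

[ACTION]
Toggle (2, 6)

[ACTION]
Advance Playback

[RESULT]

      0▼23456789    
 HiHat····█·█···    
  Bass██··███···    
  Kick········█·    
  Clap██········    
 Snare··█·█··█··    
                    
                    
                    
                    
                    
                    


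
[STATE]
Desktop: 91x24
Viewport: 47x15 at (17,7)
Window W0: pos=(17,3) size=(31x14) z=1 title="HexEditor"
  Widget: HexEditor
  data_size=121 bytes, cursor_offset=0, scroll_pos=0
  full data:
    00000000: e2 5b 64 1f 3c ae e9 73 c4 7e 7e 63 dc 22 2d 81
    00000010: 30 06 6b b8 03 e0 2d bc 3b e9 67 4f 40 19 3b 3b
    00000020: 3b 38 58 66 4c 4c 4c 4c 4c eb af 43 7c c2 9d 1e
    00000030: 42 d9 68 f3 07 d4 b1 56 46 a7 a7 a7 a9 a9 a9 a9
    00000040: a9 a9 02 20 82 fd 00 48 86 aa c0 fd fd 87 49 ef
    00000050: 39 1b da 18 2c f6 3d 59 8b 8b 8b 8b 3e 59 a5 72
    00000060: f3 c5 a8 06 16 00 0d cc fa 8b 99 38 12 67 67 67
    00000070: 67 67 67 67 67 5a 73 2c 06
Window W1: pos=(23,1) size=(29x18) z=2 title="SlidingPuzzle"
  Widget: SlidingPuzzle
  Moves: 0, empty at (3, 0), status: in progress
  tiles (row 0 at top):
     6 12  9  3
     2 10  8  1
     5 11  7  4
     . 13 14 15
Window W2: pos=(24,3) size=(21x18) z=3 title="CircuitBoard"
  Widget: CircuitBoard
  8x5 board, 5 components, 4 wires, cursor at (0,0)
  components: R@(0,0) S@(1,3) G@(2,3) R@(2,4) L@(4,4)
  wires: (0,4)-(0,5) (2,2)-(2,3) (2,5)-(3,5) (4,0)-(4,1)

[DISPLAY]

┃00000┃┃0  [R]             ┃      ┃            
┃00000┃┃                   ┃      ┃            
┃00000┃┃1               S  ┃      ┃            
┃00000┃┃                   ┃      ┃            
┃00000┃┃2           · ─ G  ┃      ┃            
┃00000┃┃                   ┃      ┃            
┃00000┃┃3                  ┃      ┃            
┃     ┃┃                   ┃      ┃            
┃     ┃┃4   · ─ ·          ┃      ┃            
┗━━━━━┃┃Cursor: (0,0)      ┃      ┃            
      ┃┃                   ┃      ┃            
      ┗┃                   ┃━━━━━━┛            
       ┃                   ┃                   
       ┗━━━━━━━━━━━━━━━━━━━┛                   
                                               


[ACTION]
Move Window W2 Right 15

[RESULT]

┃00000┃│  2 │ 10 │  8 ┃0  [R]             ┃    
┃00000┃├────┼────┼────┃                   ┃    
┃00000┃│  5 │ 11 │  7 ┃1               S  ┃    
┃00000┃├────┼────┼────┃                   ┃    
┃00000┃│    │ 13 │ 14 ┃2           · ─ G  ┃    
┃00000┃└────┴────┴────┃                   ┃    
┃00000┃Moves: 0       ┃3                  ┃    
┃     ┃               ┃                   ┃    
┃     ┃               ┃4   · ─ ·          ┃    
┗━━━━━┃               ┃Cursor: (0,0)      ┃    
      ┃               ┃                   ┃    
      ┗━━━━━━━━━━━━━━━┃                   ┃    
                      ┃                   ┃    
                      ┗━━━━━━━━━━━━━━━━━━━┛    
                                               


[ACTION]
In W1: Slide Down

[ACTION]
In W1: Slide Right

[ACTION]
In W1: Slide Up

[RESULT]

┃00000┃│  2 │ 10 │  8 ┃0  [R]             ┃    
┃00000┃├────┼────┼────┃                   ┃    
┃00000┃│  5 │ 11 │  7 ┃1               S  ┃    
┃00000┃├────┼────┼────┃                   ┃    
┃00000┃│    │ 13 │ 14 ┃2           · ─ G  ┃    
┃00000┃└────┴────┴────┃                   ┃    
┃00000┃Moves: 2       ┃3                  ┃    
┃     ┃               ┃                   ┃    
┃     ┃               ┃4   · ─ ·          ┃    
┗━━━━━┃               ┃Cursor: (0,0)      ┃    
      ┃               ┃                   ┃    
      ┗━━━━━━━━━━━━━━━┃                   ┃    
                      ┃                   ┃    
                      ┗━━━━━━━━━━━━━━━━━━━┛    
                                               


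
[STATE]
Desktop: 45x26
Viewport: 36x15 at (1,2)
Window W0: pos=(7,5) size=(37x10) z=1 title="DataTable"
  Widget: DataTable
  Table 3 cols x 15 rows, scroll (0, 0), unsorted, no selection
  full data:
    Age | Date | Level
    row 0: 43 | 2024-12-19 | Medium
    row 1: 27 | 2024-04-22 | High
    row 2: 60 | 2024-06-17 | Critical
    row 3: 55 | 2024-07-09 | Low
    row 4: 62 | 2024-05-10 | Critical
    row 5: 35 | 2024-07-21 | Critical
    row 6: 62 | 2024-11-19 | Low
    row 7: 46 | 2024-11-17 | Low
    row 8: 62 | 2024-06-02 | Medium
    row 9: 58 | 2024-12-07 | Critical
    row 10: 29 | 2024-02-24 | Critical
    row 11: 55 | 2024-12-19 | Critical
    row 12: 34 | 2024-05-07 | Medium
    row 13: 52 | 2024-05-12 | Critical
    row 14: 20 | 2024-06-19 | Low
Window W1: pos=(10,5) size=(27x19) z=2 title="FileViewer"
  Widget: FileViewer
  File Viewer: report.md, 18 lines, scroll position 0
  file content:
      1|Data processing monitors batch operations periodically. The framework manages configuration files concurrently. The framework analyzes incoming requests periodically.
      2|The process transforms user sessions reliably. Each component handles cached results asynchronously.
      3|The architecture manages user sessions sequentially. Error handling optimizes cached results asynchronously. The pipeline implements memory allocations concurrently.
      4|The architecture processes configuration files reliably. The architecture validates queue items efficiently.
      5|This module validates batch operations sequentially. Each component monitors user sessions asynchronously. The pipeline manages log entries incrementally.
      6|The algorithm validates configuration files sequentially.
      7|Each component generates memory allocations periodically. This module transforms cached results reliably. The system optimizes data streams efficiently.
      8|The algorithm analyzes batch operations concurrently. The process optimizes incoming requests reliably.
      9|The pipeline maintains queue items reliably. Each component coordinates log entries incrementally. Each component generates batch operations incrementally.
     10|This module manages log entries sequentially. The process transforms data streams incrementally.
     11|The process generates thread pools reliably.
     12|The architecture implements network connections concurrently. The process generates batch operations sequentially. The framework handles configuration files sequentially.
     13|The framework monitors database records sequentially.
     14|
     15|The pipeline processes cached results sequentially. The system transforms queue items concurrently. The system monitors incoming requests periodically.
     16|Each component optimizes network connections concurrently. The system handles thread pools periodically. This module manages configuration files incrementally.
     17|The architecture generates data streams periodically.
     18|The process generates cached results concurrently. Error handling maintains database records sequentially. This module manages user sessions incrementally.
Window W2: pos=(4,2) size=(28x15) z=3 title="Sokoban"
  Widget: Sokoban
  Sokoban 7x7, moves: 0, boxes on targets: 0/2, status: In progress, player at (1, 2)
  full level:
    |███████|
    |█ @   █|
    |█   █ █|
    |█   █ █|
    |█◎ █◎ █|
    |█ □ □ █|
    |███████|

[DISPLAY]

   ┏━━━━━━━━━━━━━━━━━━━━━━━━━━┓     
   ┃ Sokoban                  ┃     
   ┠──────────────────────────┨     
   ┃███████                   ┃━━━━┓
   ┃█ @   █                   ┃    ┃
   ┃█   █ █                   ┃────┨
   ┃█   █ █                   ┃ors▲┃
   ┃█◎ █◎ █                   ┃s u█┃
   ┃█ □ □ █                   ┃ges░┃
   ┃███████                   ┃ess░┃
   ┃Moves: 0  0/2             ┃ ba░┃
   ┃                          ┃es ░┃
   ┃                          ┃tes░┃
   ┃                          ┃s b░┃
   ┗━━━━━━━━━━━━━━━━━━━━━━━━━━┛s q░┃


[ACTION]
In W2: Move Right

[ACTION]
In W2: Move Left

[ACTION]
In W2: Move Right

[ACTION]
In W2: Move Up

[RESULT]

   ┏━━━━━━━━━━━━━━━━━━━━━━━━━━┓     
   ┃ Sokoban                  ┃     
   ┠──────────────────────────┨     
   ┃███████                   ┃━━━━┓
   ┃█  @  █                   ┃    ┃
   ┃█   █ █                   ┃────┨
   ┃█   █ █                   ┃ors▲┃
   ┃█◎ █◎ █                   ┃s u█┃
   ┃█ □ □ █                   ┃ges░┃
   ┃███████                   ┃ess░┃
   ┃Moves: 3  0/2             ┃ ba░┃
   ┃                          ┃es ░┃
   ┃                          ┃tes░┃
   ┃                          ┃s b░┃
   ┗━━━━━━━━━━━━━━━━━━━━━━━━━━┛s q░┃


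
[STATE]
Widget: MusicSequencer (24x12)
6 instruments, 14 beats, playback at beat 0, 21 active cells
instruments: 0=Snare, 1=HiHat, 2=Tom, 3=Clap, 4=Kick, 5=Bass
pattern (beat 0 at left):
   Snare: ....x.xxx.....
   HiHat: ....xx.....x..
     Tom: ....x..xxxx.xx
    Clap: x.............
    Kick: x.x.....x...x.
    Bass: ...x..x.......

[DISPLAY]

      ▼1234567890123    
 Snare····█·███·····    
 HiHat····██·····█··    
   Tom····█··████·██    
  Clap█·············    
  Kick█·█·····█···█·    
  Bass···█··█·······    
                        
                        
                        
                        
                        


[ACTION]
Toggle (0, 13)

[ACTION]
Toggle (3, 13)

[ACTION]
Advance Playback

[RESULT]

      0▼234567890123    
 Snare····█·███····█    
 HiHat····██·····█··    
   Tom····█··████·██    
  Clap█············█    
  Kick█·█·····█···█·    
  Bass···█··█·······    
                        
                        
                        
                        
                        


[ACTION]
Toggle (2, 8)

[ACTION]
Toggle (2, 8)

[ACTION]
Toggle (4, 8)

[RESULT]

      0▼234567890123    
 Snare····█·███····█    
 HiHat····██·····█··    
   Tom····█··████·██    
  Clap█············█    
  Kick█·█·········█·    
  Bass···█··█·······    
                        
                        
                        
                        
                        


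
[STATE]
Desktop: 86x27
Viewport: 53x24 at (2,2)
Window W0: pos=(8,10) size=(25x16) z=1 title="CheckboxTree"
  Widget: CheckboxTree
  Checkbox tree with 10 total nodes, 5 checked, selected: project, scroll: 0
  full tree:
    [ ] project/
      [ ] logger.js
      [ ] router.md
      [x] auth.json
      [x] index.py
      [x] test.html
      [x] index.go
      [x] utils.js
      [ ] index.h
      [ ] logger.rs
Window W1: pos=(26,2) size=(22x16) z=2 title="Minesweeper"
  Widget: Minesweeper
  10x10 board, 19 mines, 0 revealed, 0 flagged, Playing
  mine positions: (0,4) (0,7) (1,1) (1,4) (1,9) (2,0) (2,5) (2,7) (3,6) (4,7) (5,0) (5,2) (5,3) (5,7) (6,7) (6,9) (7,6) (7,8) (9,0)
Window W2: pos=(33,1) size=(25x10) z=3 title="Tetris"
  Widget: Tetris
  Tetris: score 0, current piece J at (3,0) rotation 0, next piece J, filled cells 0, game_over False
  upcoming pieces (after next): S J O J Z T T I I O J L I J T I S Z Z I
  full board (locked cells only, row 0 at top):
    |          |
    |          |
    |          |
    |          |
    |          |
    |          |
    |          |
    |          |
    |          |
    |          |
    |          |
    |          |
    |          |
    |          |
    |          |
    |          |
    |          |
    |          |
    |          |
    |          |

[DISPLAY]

                        ┏━━━━━━┃ Tetris              
                        ┃ Mines┠─────────────────────
                        ┠──────┃          │Next:     
                        ┃■■■■■■┃          │█         
                        ┃■■■■■■┃          │███       
                        ┃■■■■■■┃          │          
                        ┃■■■■■■┃          │          
                        ┃■■■■■■┃          │          
      ┏━━━━━━━━━━━━━━━━━┃■■■■■■┗━━━━━━━━━━━━━━━━━━━━━
      ┃ CheckboxTree    ┃■■■■■■■■■■          ┃       
      ┠─────────────────┃■■■■■■■■■■          ┃       
      ┃>[-] project/    ┃■■■■■■■■■■          ┃       
      ┃   [ ] logger.js ┃■■■■■■■■■■          ┃       
      ┃   [ ] router.md ┃                    ┃       
      ┃   [x] auth.json ┃                    ┃       
      ┃   [x] index.py  ┗━━━━━━━━━━━━━━━━━━━━┛       
      ┃   [x] test.html       ┃                      
      ┃   [x] index.go        ┃                      
      ┃   [x] utils.js        ┃                      
      ┃   [ ] index.h         ┃                      
      ┃   [ ] logger.rs       ┃                      
      ┃                       ┃                      
      ┃                       ┃                      
      ┗━━━━━━━━━━━━━━━━━━━━━━━┛                      


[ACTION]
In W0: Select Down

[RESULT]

                        ┏━━━━━━┃ Tetris              
                        ┃ Mines┠─────────────────────
                        ┠──────┃          │Next:     
                        ┃■■■■■■┃          │█         
                        ┃■■■■■■┃          │███       
                        ┃■■■■■■┃          │          
                        ┃■■■■■■┃          │          
                        ┃■■■■■■┃          │          
      ┏━━━━━━━━━━━━━━━━━┃■■■■■■┗━━━━━━━━━━━━━━━━━━━━━
      ┃ CheckboxTree    ┃■■■■■■■■■■          ┃       
      ┠─────────────────┃■■■■■■■■■■          ┃       
      ┃ [-] project/    ┃■■■■■■■■■■          ┃       
      ┃>  [ ] logger.js ┃■■■■■■■■■■          ┃       
      ┃   [ ] router.md ┃                    ┃       
      ┃   [x] auth.json ┃                    ┃       
      ┃   [x] index.py  ┗━━━━━━━━━━━━━━━━━━━━┛       
      ┃   [x] test.html       ┃                      
      ┃   [x] index.go        ┃                      
      ┃   [x] utils.js        ┃                      
      ┃   [ ] index.h         ┃                      
      ┃   [ ] logger.rs       ┃                      
      ┃                       ┃                      
      ┃                       ┃                      
      ┗━━━━━━━━━━━━━━━━━━━━━━━┛                      


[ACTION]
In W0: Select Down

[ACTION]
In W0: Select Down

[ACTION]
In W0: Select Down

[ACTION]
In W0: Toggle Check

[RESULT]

                        ┏━━━━━━┃ Tetris              
                        ┃ Mines┠─────────────────────
                        ┠──────┃          │Next:     
                        ┃■■■■■■┃          │█         
                        ┃■■■■■■┃          │███       
                        ┃■■■■■■┃          │          
                        ┃■■■■■■┃          │          
                        ┃■■■■■■┃          │          
      ┏━━━━━━━━━━━━━━━━━┃■■■■■■┗━━━━━━━━━━━━━━━━━━━━━
      ┃ CheckboxTree    ┃■■■■■■■■■■          ┃       
      ┠─────────────────┃■■■■■■■■■■          ┃       
      ┃ [-] project/    ┃■■■■■■■■■■          ┃       
      ┃   [ ] logger.js ┃■■■■■■■■■■          ┃       
      ┃   [ ] router.md ┃                    ┃       
      ┃   [x] auth.json ┃                    ┃       
      ┃>  [ ] index.py  ┗━━━━━━━━━━━━━━━━━━━━┛       
      ┃   [x] test.html       ┃                      
      ┃   [x] index.go        ┃                      
      ┃   [x] utils.js        ┃                      
      ┃   [ ] index.h         ┃                      
      ┃   [ ] logger.rs       ┃                      
      ┃                       ┃                      
      ┃                       ┃                      
      ┗━━━━━━━━━━━━━━━━━━━━━━━┛                      


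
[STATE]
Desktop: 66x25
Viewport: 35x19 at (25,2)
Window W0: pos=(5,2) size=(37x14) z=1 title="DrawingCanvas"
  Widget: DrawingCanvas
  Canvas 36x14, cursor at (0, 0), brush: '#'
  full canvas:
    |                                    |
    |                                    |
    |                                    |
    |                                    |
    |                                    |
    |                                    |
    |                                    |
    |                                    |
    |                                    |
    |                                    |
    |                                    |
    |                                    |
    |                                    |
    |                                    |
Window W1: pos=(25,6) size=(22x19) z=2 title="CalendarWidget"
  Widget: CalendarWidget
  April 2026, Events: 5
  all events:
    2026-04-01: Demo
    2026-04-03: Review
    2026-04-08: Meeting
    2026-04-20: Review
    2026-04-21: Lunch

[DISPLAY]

━━━━━━━━━━━━━━━━┓                  
                ┃                  
────────────────┨                  
                ┃                  
┏━━━━━━━━━━━━━━━━━━━━┓             
┃ CalendarWidget     ┃             
┠────────────────────┨             
┃     April 2026     ┃             
┃Mo Tu We Th Fr Sa Su┃             
┃       1*  2  3*  4 ┃             
┃ 6  7  8*  9 10 11 1┃             
┃13 14 15 16 17 18 19┃             
┃20* 21* 22 23 24 25 ┃             
┃27 28 29 30         ┃             
┃                    ┃             
┃                    ┃             
┃                    ┃             
┃                    ┃             
┃                    ┃             


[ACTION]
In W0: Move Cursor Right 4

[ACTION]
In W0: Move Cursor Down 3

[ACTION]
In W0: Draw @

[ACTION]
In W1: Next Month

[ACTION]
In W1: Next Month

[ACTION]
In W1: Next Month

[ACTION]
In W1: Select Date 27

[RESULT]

━━━━━━━━━━━━━━━━┓                  
                ┃                  
────────────────┨                  
                ┃                  
┏━━━━━━━━━━━━━━━━━━━━┓             
┃ CalendarWidget     ┃             
┠────────────────────┨             
┃     July 2026      ┃             
┃Mo Tu We Th Fr Sa Su┃             
┃       1  2  3  4  5┃             
┃ 6  7  8  9 10 11 12┃             
┃13 14 15 16 17 18 19┃             
┃20 21 22 23 24 25 26┃             
┃[27] 28 29 30 31    ┃             
┃                    ┃             
┃                    ┃             
┃                    ┃             
┃                    ┃             
┃                    ┃             
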